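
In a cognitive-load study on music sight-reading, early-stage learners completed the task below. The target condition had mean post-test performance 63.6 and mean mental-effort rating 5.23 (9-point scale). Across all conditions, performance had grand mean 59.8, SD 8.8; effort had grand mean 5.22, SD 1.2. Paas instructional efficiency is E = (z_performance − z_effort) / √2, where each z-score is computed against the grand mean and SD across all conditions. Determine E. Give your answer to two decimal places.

z_performance = (63.6 − 59.8) / 8.8 = 3.8000 / 8.8 = 0.4318.
z_effort = (5.23 − 5.22) / 1.2 = 0.0100 / 1.2 = 0.0083.
z_P − z_E = 0.4318 − 0.0083 = 0.4235.
E = 0.4235 / √2 = 0.4235 / 1.41421 = 0.2995 ≈ 0.30.

0.30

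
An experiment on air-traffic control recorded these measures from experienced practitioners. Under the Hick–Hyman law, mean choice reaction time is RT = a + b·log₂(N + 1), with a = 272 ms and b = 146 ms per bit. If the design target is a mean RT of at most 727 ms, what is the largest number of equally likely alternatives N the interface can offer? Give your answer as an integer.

Set 272 + 146·log₂(N + 1) ≤ 727.
log₂(N + 1) ≤ (727 − 272) / 146 = 3.1164.
N + 1 ≤ 2^3.1164 = 8.6722.
N ≤ 7.6722, so the largest integer N is 7.

7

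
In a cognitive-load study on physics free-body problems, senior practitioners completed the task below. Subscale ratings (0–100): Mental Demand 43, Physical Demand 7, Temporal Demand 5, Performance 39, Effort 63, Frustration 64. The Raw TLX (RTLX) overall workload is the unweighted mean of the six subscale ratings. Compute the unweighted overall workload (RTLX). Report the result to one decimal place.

Sum of ratings = 43 + 7 + 5 + 39 + 63 + 64 = 221.
RTLX = 221 / 6 = 36.8333 ≈ 36.8.

36.8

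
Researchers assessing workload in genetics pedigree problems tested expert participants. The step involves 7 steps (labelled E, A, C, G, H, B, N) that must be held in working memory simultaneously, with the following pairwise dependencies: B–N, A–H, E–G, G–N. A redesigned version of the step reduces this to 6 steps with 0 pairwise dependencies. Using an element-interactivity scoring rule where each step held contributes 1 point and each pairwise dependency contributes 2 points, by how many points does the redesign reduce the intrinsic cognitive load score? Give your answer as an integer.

Original: 7 × 1 + 4 × 2 = 7 + 8 = 15.
Redesigned: 6 × 1 + 0 × 2 = 6 + 0 = 6.
Reduction = 15 − 6 = 9.

9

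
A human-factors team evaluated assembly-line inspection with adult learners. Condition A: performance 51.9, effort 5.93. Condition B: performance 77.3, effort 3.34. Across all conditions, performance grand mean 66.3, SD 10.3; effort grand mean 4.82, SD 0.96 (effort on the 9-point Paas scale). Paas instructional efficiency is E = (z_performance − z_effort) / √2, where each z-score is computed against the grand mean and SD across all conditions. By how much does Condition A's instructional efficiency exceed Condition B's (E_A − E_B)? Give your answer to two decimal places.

Condition A: z_P = (51.9 − 66.3)/10.3 = -1.3981; z_E = (5.93 − 4.82)/0.96 = 1.1562; E_A = (-1.3981 − 1.1562)/√2 = -1.8062.
Condition B: z_P = (77.3 − 66.3)/10.3 = 1.0680; z_E = (3.34 − 4.82)/0.96 = -1.5417; E_B = (1.0680 − (-1.5417))/√2 = 1.8453.
E_A − E_B = -1.8062 − 1.8453 = -3.6515 ≈ -3.65.

-3.65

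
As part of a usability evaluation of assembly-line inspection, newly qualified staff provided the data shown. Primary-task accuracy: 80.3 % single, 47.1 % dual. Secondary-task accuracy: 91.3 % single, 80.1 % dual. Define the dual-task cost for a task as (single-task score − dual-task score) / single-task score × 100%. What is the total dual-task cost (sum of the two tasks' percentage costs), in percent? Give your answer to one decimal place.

Primary cost = (80.3 − 47.1) / 80.3 × 100% = 41.3450%.
Secondary cost = (91.3 − 80.1) / 91.3 × 100% = 12.2673%.
Total = 41.3450% + 12.2673% = 53.6123% ≈ 53.6%.

53.6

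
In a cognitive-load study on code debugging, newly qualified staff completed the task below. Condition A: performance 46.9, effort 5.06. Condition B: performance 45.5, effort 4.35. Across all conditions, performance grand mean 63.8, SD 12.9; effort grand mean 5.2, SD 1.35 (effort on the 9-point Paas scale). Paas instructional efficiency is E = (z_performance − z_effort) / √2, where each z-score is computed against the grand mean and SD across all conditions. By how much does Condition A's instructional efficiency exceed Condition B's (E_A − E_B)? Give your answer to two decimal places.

-0.30

Condition A: z_P = (46.9 − 63.8)/12.9 = -1.3101; z_E = (5.06 − 5.2)/1.35 = -0.1037; E_A = (-1.3101 − (-0.1037))/√2 = -0.8531.
Condition B: z_P = (45.5 − 63.8)/12.9 = -1.4186; z_E = (4.35 − 5.2)/1.35 = -0.6296; E_B = (-1.4186 − (-0.6296))/√2 = -0.5579.
E_A − E_B = -0.8531 − (-0.5579) = -0.2952 ≈ -0.30.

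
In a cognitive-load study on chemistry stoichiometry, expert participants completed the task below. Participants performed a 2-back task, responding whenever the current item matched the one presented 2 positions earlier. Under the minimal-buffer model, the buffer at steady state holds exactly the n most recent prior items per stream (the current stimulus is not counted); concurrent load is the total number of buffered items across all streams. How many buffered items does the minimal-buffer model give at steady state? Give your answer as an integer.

2

The buffer holds the 2 most recent prior items.
Steady-state concurrent load = 2 items.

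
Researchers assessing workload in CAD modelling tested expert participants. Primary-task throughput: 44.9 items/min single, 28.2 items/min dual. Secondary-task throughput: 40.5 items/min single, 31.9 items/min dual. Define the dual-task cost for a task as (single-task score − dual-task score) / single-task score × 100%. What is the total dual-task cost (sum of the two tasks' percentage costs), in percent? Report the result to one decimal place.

58.4

Primary cost = (44.9 − 28.2) / 44.9 × 100% = 37.1938%.
Secondary cost = (40.5 − 31.9) / 40.5 × 100% = 21.2346%.
Total = 37.1938% + 21.2346% = 58.4284% ≈ 58.4%.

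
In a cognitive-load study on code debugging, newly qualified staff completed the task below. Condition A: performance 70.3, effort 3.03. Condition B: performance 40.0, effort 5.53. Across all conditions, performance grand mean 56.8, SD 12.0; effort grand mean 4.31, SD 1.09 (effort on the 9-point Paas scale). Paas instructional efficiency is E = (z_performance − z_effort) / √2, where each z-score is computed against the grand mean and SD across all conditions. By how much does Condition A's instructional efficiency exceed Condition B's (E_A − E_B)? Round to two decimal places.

Condition A: z_P = (70.3 − 56.8)/12.0 = 1.1250; z_E = (3.03 − 4.31)/1.09 = -1.1743; E_A = (1.1250 − (-1.1743))/√2 = 1.6259.
Condition B: z_P = (40.0 − 56.8)/12.0 = -1.4000; z_E = (5.53 − 4.31)/1.09 = 1.1193; E_B = (-1.4000 − 1.1193)/√2 = -1.7814.
E_A − E_B = 1.6259 − (-1.7814) = 3.4073 ≈ 3.41.

3.41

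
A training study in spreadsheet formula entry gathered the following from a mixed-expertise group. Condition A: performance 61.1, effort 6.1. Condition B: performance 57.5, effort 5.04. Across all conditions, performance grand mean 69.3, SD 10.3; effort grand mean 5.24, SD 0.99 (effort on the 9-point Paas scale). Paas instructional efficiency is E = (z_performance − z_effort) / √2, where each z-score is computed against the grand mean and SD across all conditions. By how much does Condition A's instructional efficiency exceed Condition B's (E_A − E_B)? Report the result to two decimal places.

Condition A: z_P = (61.1 − 69.3)/10.3 = -0.7961; z_E = (6.1 − 5.24)/0.99 = 0.8687; E_A = (-0.7961 − 0.8687)/√2 = -1.1772.
Condition B: z_P = (57.5 − 69.3)/10.3 = -1.1456; z_E = (5.04 − 5.24)/0.99 = -0.2020; E_B = (-1.1456 − (-0.2020))/√2 = -0.6672.
E_A − E_B = -1.1772 − (-0.6672) = -0.5100 ≈ -0.51.

-0.51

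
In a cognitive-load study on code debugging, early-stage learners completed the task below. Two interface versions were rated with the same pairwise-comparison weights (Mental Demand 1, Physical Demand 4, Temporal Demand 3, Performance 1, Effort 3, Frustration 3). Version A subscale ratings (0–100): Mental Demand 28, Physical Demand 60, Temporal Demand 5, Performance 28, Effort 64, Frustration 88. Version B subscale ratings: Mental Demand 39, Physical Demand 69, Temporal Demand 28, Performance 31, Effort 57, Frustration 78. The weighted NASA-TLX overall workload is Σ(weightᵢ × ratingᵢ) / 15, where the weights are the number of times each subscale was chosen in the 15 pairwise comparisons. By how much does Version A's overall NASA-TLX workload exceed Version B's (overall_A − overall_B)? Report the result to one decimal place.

-4.5

Version A weighted sum = 1·28 + 4·60 + 3·5 + 1·28 + 3·64 + 3·88 = 28 + 240 + 15 + 28 + 192 + 264 = 767; overall_A = 767/15 = 51.1333.
Version B weighted sum = 1·39 + 4·69 + 3·28 + 1·31 + 3·57 + 3·78 = 39 + 276 + 84 + 31 + 171 + 234 = 835; overall_B = 835/15 = 55.6667.
Difference = 51.1333 − 55.6667 = -4.5334 ≈ -4.5.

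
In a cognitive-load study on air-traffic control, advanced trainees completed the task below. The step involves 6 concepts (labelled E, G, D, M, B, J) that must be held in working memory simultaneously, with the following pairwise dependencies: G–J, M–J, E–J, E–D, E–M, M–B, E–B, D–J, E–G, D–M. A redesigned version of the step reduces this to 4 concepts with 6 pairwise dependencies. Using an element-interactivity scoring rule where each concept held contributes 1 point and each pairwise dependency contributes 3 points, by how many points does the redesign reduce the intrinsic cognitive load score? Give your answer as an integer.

Original: 6 × 1 + 10 × 3 = 6 + 30 = 36.
Redesigned: 4 × 1 + 6 × 3 = 4 + 18 = 22.
Reduction = 36 − 22 = 14.

14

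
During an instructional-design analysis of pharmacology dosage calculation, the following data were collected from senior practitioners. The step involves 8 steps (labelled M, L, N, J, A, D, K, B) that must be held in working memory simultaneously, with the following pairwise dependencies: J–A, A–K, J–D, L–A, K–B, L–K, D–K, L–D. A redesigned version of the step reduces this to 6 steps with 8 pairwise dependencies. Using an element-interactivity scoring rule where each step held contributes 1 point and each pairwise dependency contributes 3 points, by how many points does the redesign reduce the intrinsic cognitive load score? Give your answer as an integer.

Original: 8 × 1 + 8 × 3 = 8 + 24 = 32.
Redesigned: 6 × 1 + 8 × 3 = 6 + 24 = 30.
Reduction = 32 − 30 = 2.

2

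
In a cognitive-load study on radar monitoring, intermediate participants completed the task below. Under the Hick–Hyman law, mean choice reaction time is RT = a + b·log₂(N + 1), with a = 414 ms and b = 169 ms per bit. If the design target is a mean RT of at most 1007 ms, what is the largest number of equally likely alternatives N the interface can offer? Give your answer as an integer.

Set 414 + 169·log₂(N + 1) ≤ 1007.
log₂(N + 1) ≤ (1007 − 414) / 169 = 3.5089.
N + 1 ≤ 2^3.5089 = 11.3837.
N ≤ 10.3837, so the largest integer N is 10.

10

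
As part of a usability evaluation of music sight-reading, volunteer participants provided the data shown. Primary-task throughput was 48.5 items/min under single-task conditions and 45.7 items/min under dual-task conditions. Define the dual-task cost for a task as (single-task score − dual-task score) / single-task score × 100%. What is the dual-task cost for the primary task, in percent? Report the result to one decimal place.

Cost = (48.5 − 45.7) / 48.5 × 100%
     = 2.8000 / 48.5 × 100% = 5.7732%.
≈ 5.8%.

5.8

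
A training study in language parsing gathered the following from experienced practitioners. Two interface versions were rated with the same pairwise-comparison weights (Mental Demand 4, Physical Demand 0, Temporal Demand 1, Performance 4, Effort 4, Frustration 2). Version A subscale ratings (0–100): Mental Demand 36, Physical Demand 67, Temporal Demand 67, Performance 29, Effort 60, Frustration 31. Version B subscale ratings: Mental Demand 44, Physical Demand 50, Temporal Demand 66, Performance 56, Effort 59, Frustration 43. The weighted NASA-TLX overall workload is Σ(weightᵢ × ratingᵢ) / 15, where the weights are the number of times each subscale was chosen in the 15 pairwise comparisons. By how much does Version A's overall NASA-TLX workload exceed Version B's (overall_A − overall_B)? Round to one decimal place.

Version A weighted sum = 4·36 + 0·67 + 1·67 + 4·29 + 4·60 + 2·31 = 144 + 0 + 67 + 116 + 240 + 62 = 629; overall_A = 629/15 = 41.9333.
Version B weighted sum = 4·44 + 0·50 + 1·66 + 4·56 + 4·59 + 2·43 = 176 + 0 + 66 + 224 + 236 + 86 = 788; overall_B = 788/15 = 52.5333.
Difference = 41.9333 − 52.5333 = -10.6000 ≈ -10.6.

-10.6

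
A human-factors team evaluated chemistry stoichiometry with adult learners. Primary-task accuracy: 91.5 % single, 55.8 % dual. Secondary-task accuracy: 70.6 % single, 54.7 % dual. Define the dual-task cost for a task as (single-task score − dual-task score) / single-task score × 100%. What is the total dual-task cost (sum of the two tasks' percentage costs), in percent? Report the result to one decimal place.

61.5

Primary cost = (91.5 − 55.8) / 91.5 × 100% = 39.0164%.
Secondary cost = (70.6 − 54.7) / 70.6 × 100% = 22.5212%.
Total = 39.0164% + 22.5212% = 61.5376% ≈ 61.5%.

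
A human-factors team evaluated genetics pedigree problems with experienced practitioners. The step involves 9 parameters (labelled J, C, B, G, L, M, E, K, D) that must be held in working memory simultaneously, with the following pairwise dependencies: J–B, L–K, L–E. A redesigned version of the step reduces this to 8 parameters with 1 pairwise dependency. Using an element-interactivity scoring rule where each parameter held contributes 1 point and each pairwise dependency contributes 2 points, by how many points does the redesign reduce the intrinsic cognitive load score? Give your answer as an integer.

5

Original: 9 × 1 + 3 × 2 = 9 + 6 = 15.
Redesigned: 8 × 1 + 1 × 2 = 8 + 2 = 10.
Reduction = 15 − 10 = 5.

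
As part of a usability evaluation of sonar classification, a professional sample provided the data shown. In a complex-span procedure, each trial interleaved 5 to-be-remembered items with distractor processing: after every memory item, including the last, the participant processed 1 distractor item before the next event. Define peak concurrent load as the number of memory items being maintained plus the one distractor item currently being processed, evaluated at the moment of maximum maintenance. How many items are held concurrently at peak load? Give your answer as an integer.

6

Maintenance is greatest during the distractor(s) after memory item 5: all 5 memory items are being held.
One distractor item is concurrently being processed.
Peak concurrent load = 5 + 1 = 6 items.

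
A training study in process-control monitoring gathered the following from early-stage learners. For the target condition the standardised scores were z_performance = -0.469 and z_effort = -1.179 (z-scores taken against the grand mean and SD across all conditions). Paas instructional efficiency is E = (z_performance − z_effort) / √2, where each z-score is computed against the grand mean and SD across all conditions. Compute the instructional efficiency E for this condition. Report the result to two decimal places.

z_P − z_E = -0.469 − (-1.179) = 0.7100.
E = 0.7100 / √2 = 0.7100 / 1.41421 = 0.5020 ≈ 0.50.

0.50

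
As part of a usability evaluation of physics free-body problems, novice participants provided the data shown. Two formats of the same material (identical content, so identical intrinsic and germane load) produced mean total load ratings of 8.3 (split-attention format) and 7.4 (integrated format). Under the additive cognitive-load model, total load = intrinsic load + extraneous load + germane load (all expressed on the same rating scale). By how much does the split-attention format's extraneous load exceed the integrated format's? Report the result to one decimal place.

0.9

Intrinsic and germane load are equal across formats, so the difference in total load equals the difference in extraneous load.
Extraneous-load difference = 8.3 − 7.4 = 0.9.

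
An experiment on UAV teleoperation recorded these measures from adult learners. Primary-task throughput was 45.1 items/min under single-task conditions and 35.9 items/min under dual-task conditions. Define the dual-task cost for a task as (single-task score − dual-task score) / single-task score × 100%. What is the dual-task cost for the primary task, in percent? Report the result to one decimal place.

Cost = (45.1 − 35.9) / 45.1 × 100%
     = 9.2000 / 45.1 × 100% = 20.3991%.
≈ 20.4%.

20.4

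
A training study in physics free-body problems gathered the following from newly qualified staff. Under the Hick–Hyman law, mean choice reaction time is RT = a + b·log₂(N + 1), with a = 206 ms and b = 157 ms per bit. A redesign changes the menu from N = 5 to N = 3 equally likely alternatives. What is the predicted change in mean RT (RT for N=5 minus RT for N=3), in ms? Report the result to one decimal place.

91.8

RT(5) = 206 + 157·log₂(6) = 206 + 157·2.5850 = 611.8450 ms.
RT(3) = 206 + 157·log₂(4) = 206 + 157·2.0000 = 520.0000 ms.
Difference = 611.8450 − 520.0000 = 91.8450 ≈ 91.8 ms.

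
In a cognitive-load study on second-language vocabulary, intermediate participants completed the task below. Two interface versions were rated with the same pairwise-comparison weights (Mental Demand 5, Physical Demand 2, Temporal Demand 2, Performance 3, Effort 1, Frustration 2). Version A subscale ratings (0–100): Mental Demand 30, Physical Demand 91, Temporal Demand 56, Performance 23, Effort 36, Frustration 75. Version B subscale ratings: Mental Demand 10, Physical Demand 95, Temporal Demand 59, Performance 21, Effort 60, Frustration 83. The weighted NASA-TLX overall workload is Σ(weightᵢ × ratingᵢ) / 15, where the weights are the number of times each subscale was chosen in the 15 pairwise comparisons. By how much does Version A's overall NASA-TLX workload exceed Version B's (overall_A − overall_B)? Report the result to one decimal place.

Version A weighted sum = 5·30 + 2·91 + 2·56 + 3·23 + 1·36 + 2·75 = 150 + 182 + 112 + 69 + 36 + 150 = 699; overall_A = 699/15 = 46.6000.
Version B weighted sum = 5·10 + 2·95 + 2·59 + 3·21 + 1·60 + 2·83 = 50 + 190 + 118 + 63 + 60 + 166 = 647; overall_B = 647/15 = 43.1333.
Difference = 46.6000 − 43.1333 = 3.4667 ≈ 3.5.

3.5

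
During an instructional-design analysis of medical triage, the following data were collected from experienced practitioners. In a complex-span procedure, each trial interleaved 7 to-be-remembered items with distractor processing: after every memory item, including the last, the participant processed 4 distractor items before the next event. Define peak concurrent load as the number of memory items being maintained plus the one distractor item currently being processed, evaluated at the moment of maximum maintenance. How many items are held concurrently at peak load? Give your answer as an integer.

Maintenance is greatest during the distractor(s) after memory item 7: all 7 memory items are being held.
One distractor item is concurrently being processed.
Peak concurrent load = 7 + 1 = 8 items.

8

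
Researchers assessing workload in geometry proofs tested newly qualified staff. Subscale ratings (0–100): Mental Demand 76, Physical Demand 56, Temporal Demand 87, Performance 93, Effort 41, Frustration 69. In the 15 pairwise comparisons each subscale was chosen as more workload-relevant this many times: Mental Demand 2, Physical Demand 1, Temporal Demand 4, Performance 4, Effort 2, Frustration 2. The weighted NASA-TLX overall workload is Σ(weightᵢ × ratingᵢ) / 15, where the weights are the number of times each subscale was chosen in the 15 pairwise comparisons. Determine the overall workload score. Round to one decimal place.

The tallies are the weights (they sum to 15).
Weighted sum = 2·76 + 1·56 + 4·87 + 4·93 + 2·41 + 2·69
            = 152 + 56 + 348 + 372 + 82 + 138 = 1148.
Overall workload = 1148 / 15 = 76.5333 ≈ 76.5.

76.5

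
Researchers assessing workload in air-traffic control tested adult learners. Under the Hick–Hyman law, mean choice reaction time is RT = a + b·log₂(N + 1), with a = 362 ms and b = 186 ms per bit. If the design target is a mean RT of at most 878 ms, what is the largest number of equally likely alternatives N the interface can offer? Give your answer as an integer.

5

Set 362 + 186·log₂(N + 1) ≤ 878.
log₂(N + 1) ≤ (878 − 362) / 186 = 2.7742.
N + 1 ≤ 2^2.7742 = 6.8410.
N ≤ 5.8410, so the largest integer N is 5.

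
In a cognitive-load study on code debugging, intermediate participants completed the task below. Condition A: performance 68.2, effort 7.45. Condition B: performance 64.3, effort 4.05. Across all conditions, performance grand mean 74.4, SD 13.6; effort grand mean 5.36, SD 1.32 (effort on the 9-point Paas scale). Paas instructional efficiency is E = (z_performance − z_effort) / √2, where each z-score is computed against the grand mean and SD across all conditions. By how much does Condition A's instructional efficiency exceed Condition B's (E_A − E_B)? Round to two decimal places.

Condition A: z_P = (68.2 − 74.4)/13.6 = -0.4559; z_E = (7.45 − 5.36)/1.32 = 1.5833; E_A = (-0.4559 − 1.5833)/√2 = -1.4419.
Condition B: z_P = (64.3 − 74.4)/13.6 = -0.7426; z_E = (4.05 − 5.36)/1.32 = -0.9924; E_B = (-0.7426 − (-0.9924))/√2 = 0.1766.
E_A − E_B = -1.4419 − 0.1766 = -1.6185 ≈ -1.62.

-1.62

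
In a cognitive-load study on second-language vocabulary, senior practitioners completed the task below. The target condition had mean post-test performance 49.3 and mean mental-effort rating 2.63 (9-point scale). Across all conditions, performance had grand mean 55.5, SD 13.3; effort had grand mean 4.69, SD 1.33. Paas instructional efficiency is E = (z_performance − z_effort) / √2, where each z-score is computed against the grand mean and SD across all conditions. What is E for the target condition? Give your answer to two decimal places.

z_performance = (49.3 − 55.5) / 13.3 = -6.2000 / 13.3 = -0.4662.
z_effort = (2.63 − 4.69) / 1.33 = -2.0600 / 1.33 = -1.5489.
z_P − z_E = -0.4662 − (-1.5489) = 1.0827.
E = 1.0827 / √2 = 1.0827 / 1.41421 = 0.7656 ≈ 0.77.

0.77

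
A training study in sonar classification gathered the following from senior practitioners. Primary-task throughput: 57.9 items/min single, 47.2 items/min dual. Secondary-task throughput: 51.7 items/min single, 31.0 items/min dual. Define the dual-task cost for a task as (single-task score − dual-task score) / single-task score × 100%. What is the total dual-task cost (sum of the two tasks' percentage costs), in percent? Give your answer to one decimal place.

Primary cost = (57.9 − 47.2) / 57.9 × 100% = 18.4801%.
Secondary cost = (51.7 − 31.0) / 51.7 × 100% = 40.0387%.
Total = 18.4801% + 40.0387% = 58.5188% ≈ 58.5%.

58.5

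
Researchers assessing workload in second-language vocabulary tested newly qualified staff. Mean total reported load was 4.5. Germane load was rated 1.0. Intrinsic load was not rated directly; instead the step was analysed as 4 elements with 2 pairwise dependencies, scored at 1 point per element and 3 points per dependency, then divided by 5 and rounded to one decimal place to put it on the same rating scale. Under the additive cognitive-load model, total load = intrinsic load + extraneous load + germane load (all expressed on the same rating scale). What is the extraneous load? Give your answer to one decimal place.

1.5

Intrinsic (element-interactivity): (4 × 1 + 2 × 3) / 5 = 10 / 5 = 2.0000 → 2.0.
extraneous load = total − intrinsic − germane
             = 4.5 − 2.0 − 1.0 = 1.5.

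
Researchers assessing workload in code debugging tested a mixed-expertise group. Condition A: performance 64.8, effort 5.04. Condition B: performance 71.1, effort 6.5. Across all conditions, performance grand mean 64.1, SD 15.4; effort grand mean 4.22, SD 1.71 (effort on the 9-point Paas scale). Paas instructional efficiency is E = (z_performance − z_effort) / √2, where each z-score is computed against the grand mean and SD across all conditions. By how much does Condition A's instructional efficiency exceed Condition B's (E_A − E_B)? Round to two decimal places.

0.31

Condition A: z_P = (64.8 − 64.1)/15.4 = 0.0455; z_E = (5.04 − 4.22)/1.71 = 0.4795; E_A = (0.0455 − 0.4795)/√2 = -0.3069.
Condition B: z_P = (71.1 − 64.1)/15.4 = 0.4545; z_E = (6.5 − 4.22)/1.71 = 1.3333; E_B = (0.4545 − 1.3333)/√2 = -0.6214.
E_A − E_B = -0.3069 − (-0.6214) = 0.3145 ≈ 0.31.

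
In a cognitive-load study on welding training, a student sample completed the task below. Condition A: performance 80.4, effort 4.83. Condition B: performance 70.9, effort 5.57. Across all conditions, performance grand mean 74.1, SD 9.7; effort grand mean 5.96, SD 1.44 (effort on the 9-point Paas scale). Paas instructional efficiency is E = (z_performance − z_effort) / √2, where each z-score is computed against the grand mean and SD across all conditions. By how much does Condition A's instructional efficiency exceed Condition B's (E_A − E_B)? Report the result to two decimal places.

1.06

Condition A: z_P = (80.4 − 74.1)/9.7 = 0.6495; z_E = (4.83 − 5.96)/1.44 = -0.7847; E_A = (0.6495 − (-0.7847))/√2 = 1.0141.
Condition B: z_P = (70.9 − 74.1)/9.7 = -0.3299; z_E = (5.57 − 5.96)/1.44 = -0.2708; E_B = (-0.3299 − (-0.2708))/√2 = -0.0418.
E_A − E_B = 1.0141 − (-0.0418) = 1.0559 ≈ 1.06.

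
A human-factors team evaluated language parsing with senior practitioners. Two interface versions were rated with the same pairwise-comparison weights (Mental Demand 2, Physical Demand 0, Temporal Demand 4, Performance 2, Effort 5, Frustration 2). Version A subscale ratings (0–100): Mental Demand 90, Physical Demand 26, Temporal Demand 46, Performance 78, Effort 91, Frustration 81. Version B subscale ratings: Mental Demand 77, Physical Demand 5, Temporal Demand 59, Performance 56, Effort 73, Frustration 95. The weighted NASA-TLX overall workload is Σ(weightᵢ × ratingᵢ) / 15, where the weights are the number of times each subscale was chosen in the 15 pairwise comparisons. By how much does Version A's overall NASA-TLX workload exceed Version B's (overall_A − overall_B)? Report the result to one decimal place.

5.3

Version A weighted sum = 2·90 + 0·26 + 4·46 + 2·78 + 5·91 + 2·81 = 180 + 0 + 184 + 156 + 455 + 162 = 1137; overall_A = 1137/15 = 75.8000.
Version B weighted sum = 2·77 + 0·5 + 4·59 + 2·56 + 5·73 + 2·95 = 154 + 0 + 236 + 112 + 365 + 190 = 1057; overall_B = 1057/15 = 70.4667.
Difference = 75.8000 − 70.4667 = 5.3333 ≈ 5.3.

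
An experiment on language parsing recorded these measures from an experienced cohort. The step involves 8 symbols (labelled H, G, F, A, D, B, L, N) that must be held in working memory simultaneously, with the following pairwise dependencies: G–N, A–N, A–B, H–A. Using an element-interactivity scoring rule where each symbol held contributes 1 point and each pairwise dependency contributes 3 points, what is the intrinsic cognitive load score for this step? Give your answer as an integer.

20

Count of symbols held simultaneously: 8.
Count of pairwise dependencies listed: 4.
Element contribution: 8 × 1 = 8.
Interaction contribution: 4 × 3 = 12.
Intrinsic load = 8 + 12 = 20.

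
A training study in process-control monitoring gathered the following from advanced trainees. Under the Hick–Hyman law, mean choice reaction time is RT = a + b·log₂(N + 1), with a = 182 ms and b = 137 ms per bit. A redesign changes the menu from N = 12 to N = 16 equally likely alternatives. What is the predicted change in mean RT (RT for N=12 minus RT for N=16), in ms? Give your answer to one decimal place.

RT(12) = 182 + 137·log₂(13) = 182 + 137·3.7004 = 688.9548 ms.
RT(16) = 182 + 137·log₂(17) = 182 + 137·4.0875 = 741.9875 ms.
Difference = 688.9548 − 741.9875 = -53.0327 ≈ -53.0 ms.

-53.0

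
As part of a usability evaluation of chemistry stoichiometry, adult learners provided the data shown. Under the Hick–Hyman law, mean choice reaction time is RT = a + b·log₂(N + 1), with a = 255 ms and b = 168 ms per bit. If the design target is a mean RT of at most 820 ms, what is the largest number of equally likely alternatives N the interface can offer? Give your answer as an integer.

Set 255 + 168·log₂(N + 1) ≤ 820.
log₂(N + 1) ≤ (820 − 255) / 168 = 3.3631.
N + 1 ≤ 2^3.3631 = 10.2895.
N ≤ 9.2895, so the largest integer N is 9.

9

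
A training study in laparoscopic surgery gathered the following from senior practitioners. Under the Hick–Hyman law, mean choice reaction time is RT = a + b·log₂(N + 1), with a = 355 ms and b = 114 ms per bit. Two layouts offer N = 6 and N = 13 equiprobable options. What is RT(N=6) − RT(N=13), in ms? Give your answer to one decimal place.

-114.0

RT(6) = 355 + 114·log₂(7) = 355 + 114·2.8074 = 675.0436 ms.
RT(13) = 355 + 114·log₂(14) = 355 + 114·3.8074 = 789.0436 ms.
Difference = 675.0436 − 789.0436 = -114.0000 ≈ -114.0 ms.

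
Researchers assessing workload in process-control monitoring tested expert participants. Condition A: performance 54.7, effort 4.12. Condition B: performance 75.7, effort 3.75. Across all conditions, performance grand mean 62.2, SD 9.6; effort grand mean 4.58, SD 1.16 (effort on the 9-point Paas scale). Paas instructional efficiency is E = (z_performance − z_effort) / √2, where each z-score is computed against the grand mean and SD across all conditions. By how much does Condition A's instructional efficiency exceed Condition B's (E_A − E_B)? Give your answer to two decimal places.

-1.77

Condition A: z_P = (54.7 − 62.2)/9.6 = -0.7812; z_E = (4.12 − 4.58)/1.16 = -0.3966; E_A = (-0.7812 − (-0.3966))/√2 = -0.2720.
Condition B: z_P = (75.7 − 62.2)/9.6 = 1.4062; z_E = (3.75 − 4.58)/1.16 = -0.7155; E_B = (1.4062 − (-0.7155))/√2 = 1.5003.
E_A − E_B = -0.2720 − 1.5003 = -1.7723 ≈ -1.77.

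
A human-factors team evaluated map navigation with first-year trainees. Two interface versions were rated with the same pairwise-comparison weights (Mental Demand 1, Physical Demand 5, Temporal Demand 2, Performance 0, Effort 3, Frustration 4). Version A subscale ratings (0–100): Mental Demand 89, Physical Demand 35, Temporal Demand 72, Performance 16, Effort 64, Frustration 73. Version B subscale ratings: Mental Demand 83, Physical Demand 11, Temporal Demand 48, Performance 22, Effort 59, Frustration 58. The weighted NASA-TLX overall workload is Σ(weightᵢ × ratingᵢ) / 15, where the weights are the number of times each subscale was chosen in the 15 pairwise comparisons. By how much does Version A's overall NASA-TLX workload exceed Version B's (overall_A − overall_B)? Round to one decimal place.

16.6

Version A weighted sum = 1·89 + 5·35 + 2·72 + 0·16 + 3·64 + 4·73 = 89 + 175 + 144 + 0 + 192 + 292 = 892; overall_A = 892/15 = 59.4667.
Version B weighted sum = 1·83 + 5·11 + 2·48 + 0·22 + 3·59 + 4·58 = 83 + 55 + 96 + 0 + 177 + 232 = 643; overall_B = 643/15 = 42.8667.
Difference = 59.4667 − 42.8667 = 16.6000 ≈ 16.6.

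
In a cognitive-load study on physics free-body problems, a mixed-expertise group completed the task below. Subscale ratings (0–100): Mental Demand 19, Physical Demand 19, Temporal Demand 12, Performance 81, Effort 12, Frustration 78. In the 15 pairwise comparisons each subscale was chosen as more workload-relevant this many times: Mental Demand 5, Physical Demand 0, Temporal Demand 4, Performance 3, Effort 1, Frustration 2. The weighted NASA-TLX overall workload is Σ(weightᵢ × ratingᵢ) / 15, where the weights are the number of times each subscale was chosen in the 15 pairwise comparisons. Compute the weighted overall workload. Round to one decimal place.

The tallies are the weights (they sum to 15).
Weighted sum = 5·19 + 0·19 + 4·12 + 3·81 + 1·12 + 2·78
            = 95 + 0 + 48 + 243 + 12 + 156 = 554.
Overall workload = 554 / 15 = 36.9333 ≈ 36.9.

36.9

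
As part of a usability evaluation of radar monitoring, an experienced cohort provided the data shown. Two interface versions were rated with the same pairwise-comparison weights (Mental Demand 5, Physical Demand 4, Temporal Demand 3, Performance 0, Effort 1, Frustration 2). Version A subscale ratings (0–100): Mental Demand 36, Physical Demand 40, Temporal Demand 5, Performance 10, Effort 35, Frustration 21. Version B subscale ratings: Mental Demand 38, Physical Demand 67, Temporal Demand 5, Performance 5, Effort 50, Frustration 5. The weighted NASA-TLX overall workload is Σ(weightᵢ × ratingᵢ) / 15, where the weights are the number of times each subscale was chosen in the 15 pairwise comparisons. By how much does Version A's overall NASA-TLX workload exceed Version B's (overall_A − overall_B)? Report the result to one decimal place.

-6.7

Version A weighted sum = 5·36 + 4·40 + 3·5 + 0·10 + 1·35 + 2·21 = 180 + 160 + 15 + 0 + 35 + 42 = 432; overall_A = 432/15 = 28.8000.
Version B weighted sum = 5·38 + 4·67 + 3·5 + 0·5 + 1·50 + 2·5 = 190 + 268 + 15 + 0 + 50 + 10 = 533; overall_B = 533/15 = 35.5333.
Difference = 28.8000 − 35.5333 = -6.7333 ≈ -6.7.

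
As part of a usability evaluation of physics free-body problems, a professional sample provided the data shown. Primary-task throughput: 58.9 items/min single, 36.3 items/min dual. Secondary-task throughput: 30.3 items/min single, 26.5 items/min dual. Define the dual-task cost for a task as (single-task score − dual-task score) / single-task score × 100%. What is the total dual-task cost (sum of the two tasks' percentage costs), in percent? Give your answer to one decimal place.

Primary cost = (58.9 − 36.3) / 58.9 × 100% = 38.3701%.
Secondary cost = (30.3 − 26.5) / 30.3 × 100% = 12.5413%.
Total = 38.3701% + 12.5413% = 50.9114% ≈ 50.9%.

50.9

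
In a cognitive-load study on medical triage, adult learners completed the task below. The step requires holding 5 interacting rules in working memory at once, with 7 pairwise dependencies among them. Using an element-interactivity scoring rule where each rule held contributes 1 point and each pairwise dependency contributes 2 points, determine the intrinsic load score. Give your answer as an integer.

Element contribution: 5 × 1 = 5.
Interaction contribution: 7 × 2 = 14.
Intrinsic load = 5 + 14 = 19.

19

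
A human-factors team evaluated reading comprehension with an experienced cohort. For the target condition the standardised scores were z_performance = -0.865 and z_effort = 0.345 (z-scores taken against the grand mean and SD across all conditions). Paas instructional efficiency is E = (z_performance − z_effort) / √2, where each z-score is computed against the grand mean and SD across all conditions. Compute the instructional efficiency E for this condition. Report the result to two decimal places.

z_P − z_E = -0.865 − 0.345 = -1.2100.
E = -1.2100 / √2 = -1.2100 / 1.41421 = -0.8556 ≈ -0.86.

-0.86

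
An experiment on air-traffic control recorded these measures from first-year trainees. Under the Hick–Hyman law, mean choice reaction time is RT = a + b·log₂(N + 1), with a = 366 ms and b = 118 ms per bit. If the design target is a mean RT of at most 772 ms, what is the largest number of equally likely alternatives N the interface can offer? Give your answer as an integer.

Set 366 + 118·log₂(N + 1) ≤ 772.
log₂(N + 1) ≤ (772 − 366) / 118 = 3.4407.
N + 1 ≤ 2^3.4407 = 10.8581.
N ≤ 9.8581, so the largest integer N is 9.

9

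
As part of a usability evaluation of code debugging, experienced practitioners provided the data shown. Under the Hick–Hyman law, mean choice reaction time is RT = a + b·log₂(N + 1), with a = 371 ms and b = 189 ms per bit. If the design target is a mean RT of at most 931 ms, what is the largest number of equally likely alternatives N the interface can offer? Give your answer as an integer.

Set 371 + 189·log₂(N + 1) ≤ 931.
log₂(N + 1) ≤ (931 − 371) / 189 = 2.9630.
N + 1 ≤ 2^2.9630 = 7.7974.
N ≤ 6.7974, so the largest integer N is 6.

6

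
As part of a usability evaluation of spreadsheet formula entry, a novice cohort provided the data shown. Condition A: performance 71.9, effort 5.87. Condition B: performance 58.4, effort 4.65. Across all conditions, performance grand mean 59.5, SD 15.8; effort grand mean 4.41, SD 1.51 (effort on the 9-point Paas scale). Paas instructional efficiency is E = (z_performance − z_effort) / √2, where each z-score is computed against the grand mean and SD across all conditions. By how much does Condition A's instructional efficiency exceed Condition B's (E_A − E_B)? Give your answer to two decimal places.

0.03

Condition A: z_P = (71.9 − 59.5)/15.8 = 0.7848; z_E = (5.87 − 4.41)/1.51 = 0.9669; E_A = (0.7848 − 0.9669)/√2 = -0.1288.
Condition B: z_P = (58.4 − 59.5)/15.8 = -0.0696; z_E = (4.65 − 4.41)/1.51 = 0.1589; E_B = (-0.0696 − 0.1589)/√2 = -0.1616.
E_A − E_B = -0.1288 − (-0.1616) = 0.0328 ≈ 0.03.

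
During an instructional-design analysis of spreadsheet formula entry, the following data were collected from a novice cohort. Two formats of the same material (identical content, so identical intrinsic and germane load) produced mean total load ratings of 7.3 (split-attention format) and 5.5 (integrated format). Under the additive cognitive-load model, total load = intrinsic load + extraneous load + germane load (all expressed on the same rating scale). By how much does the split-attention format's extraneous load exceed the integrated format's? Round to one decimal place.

Intrinsic and germane load are equal across formats, so the difference in total load equals the difference in extraneous load.
Extraneous-load difference = 7.3 − 5.5 = 1.8.

1.8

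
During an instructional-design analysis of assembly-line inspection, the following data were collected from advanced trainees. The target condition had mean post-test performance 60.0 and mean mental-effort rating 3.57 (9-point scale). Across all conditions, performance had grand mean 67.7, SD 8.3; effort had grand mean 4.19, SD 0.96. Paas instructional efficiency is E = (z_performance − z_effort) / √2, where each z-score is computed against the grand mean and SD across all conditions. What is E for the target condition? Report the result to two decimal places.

-0.20

z_performance = (60.0 − 67.7) / 8.3 = -7.7000 / 8.3 = -0.9277.
z_effort = (3.57 − 4.19) / 0.96 = -0.6200 / 0.96 = -0.6458.
z_P − z_E = -0.9277 − (-0.6458) = -0.2819.
E = -0.2819 / √2 = -0.2819 / 1.41421 = -0.1993 ≈ -0.20.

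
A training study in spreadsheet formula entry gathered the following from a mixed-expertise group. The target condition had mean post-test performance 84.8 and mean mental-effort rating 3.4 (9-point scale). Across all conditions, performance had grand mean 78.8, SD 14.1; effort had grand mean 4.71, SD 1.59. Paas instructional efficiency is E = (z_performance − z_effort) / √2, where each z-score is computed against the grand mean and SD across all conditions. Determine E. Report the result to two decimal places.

z_performance = (84.8 − 78.8) / 14.1 = 6.0000 / 14.1 = 0.4255.
z_effort = (3.4 − 4.71) / 1.59 = -1.3100 / 1.59 = -0.8239.
z_P − z_E = 0.4255 − (-0.8239) = 1.2494.
E = 1.2494 / √2 = 1.2494 / 1.41421 = 0.8835 ≈ 0.88.

0.88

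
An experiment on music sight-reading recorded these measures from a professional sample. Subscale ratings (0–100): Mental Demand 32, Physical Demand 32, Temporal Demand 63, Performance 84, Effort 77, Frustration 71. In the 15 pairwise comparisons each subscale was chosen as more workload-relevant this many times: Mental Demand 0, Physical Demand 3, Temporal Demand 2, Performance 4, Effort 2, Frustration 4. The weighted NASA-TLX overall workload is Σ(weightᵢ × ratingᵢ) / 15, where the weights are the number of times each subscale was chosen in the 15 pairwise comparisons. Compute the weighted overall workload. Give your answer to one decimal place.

66.4

The tallies are the weights (they sum to 15).
Weighted sum = 0·32 + 3·32 + 2·63 + 4·84 + 2·77 + 4·71
            = 0 + 96 + 126 + 336 + 154 + 284 = 996.
Overall workload = 996 / 15 = 66.4000 ≈ 66.4.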